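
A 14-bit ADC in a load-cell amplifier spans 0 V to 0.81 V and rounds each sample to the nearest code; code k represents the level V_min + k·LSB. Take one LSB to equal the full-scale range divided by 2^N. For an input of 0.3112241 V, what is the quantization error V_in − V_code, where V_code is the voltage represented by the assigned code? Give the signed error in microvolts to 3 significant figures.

Full-scale range = 0.81 V. LSB = 0.81 V / 2^14 ≈ 49.44 µV.
Position in LSBs: (0.3112241 − (0)) × 16384/0.81 = 6295.1798; rounding gives k = 6295.
Reconstructed level: 0 + 6295 × 0.81/16384 V = 0.31121520996 V.
V_in − V_code = 0.3112241 − (0.31121520996) = +8.89 µV.

+8.89 µV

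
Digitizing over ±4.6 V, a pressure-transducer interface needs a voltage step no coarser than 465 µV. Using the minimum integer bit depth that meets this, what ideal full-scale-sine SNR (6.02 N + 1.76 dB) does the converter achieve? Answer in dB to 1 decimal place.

92.1 dB

Range = 4.6 − (-4.6) = 9.2 V.
Levels needed ≥ 9.2/465 µV = 19780. 2^15 = 32768 suffices, so N_min = 15.
6.02(15) + 1.76 = 92.06 dB.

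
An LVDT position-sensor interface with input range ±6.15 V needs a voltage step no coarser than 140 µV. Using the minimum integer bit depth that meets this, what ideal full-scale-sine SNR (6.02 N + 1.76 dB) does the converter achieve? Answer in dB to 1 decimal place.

104.1 dB

The full-scale span is 6.15 − (-6.15) = 12.3 V.
Levels needed ≥ 12.3/140 µV = 87860. 2^17 = 131072 suffices, so N_min = 17.
SNR = 6.02 × 17 + 1.76 = 104.10 dB.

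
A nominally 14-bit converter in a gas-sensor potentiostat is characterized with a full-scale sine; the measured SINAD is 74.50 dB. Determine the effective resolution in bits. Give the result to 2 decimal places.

12.08 bits

ENOB = (74.50 − 1.76)/6.02 = 12.0831 bits.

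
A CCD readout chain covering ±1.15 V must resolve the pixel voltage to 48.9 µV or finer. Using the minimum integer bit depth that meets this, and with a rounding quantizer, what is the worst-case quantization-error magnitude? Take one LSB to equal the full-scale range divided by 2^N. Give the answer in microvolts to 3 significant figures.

Full-scale range = 1.15 V − (-1.15 V) = 2.3 V.
2.3 V / 48.9 µV = 47030. Since 2^15 = 32768 and 2^16 = 65536, N = 16.
LSB = 2.3 V ÷ 2^16 = 2.3/65536 V = 35.095 µV.
Max error for round-to-nearest is LSB/2 = 17.5 µV.

17.5 µV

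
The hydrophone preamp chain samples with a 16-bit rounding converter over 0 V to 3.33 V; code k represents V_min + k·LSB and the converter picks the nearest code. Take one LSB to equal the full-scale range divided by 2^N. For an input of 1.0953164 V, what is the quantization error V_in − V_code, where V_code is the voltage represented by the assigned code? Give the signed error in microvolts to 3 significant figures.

Range is 3.33 V. LSB = 3.33 V / 2^16 ≈ 50.81 µV.
(V_in − V_min)/LSB = (1.0953164 − (0)) × 65536/3.33 = 21556.3530 → nearest code k = 21556.
Reconstructed level: 0 + 21556 × 3.33/65536 V = 1.0952984619 V.
V_in − V_code = 1.0953164 − (1.0952984619) = +17.9 µV.

+17.9 µV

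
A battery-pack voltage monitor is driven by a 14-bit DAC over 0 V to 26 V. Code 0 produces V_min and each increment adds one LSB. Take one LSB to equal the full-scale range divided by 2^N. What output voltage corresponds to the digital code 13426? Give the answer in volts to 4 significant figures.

Full-scale range = 26 V. LSB = 26 V / 2^14.
Output = V_min + (13426/16384) × range = 0 + 0.819458 × 26 V
      = 0 + 21.3059 = 21.3059 V.

21.31 V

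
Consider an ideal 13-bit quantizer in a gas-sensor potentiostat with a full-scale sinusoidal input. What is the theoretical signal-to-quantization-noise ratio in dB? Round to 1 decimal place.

SNR = 6.02·13 + 1.76 = 80.02 dB.

80.0 dB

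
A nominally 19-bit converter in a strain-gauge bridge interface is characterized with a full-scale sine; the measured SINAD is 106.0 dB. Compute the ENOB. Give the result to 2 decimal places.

17.32 bits

ENOB = (106.0 − 1.76)/6.02 = 17.3156 bits.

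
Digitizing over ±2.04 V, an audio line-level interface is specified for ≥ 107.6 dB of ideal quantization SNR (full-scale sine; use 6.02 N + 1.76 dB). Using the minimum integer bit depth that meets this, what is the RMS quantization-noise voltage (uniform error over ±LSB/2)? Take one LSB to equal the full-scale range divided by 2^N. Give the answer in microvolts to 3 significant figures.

The full-scale span is 2.04 − (-2.04) = 4.08 V.
N ≥ (107.6 − 1.76)/6.02 = 17.581 → N_min = 18.
LSB = 4.08 V ÷ 2^18 = 4.08/262144 V = 15.564 µV.
V_rms = LSB/√12 = 4.49 µV.

4.49 µV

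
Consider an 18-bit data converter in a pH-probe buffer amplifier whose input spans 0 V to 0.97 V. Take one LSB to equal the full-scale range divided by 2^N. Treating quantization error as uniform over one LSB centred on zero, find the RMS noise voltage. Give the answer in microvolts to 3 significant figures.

Span = 0.97 V.
LSB = 0.97 V ÷ 2^18 = 0.97/262144 V = 3.7003 µV.
V_rms = LSB/√12 = 3.7003 µV / √12 = 1.07 µV.

1.07 µV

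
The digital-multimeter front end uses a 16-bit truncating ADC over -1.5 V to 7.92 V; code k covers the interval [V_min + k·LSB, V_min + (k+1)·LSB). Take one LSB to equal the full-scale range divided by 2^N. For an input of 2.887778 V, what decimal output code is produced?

The full-scale span is 7.92 − (-1.5) = 9.42 V. LSB = 9.42 V / 2^16 ≈ 143.7 µV.
code = ⌊(V_in − V_min)/LSB⌋ = ⌊(V_in − V_min) × 2^16 / range⌋
     = ⌊(2.887778 − (-1.5)) × 65536 / 9.42⌋ = ⌊4.387778 × 65536/9.42⌋
     = ⌊30526.265⌋ = 30526.

30526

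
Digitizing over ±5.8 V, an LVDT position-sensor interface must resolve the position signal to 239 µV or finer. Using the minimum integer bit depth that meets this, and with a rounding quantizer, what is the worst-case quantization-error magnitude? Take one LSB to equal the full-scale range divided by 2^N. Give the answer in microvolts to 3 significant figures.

88.5 µV

Span: 5.8 V − (-5.8 V) = 11.6 V.
Need 2^N ≥ 11.6 V / 239 µV = 48540 → N_min = 16.
LSB = 11.6 V / 2^16 = 177.00 µV.
Half an LSB is 88.5 µV.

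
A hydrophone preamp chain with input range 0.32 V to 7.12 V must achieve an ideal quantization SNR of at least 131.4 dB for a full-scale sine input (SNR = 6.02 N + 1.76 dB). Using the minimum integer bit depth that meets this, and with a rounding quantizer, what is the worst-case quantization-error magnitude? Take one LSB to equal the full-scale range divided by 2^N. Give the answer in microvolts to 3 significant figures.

The full-scale span is 7.12 − (0.32) = 6.8 V.
Required N = ⌈(131.4 − 1.76)/6.02⌉ = ⌈21.535⌉ = 22.
One LSB is 6.8 V / 4194304 = 1.6212 µV.
|e|_max = LSB/2 = 0.811 µV.

0.811 µV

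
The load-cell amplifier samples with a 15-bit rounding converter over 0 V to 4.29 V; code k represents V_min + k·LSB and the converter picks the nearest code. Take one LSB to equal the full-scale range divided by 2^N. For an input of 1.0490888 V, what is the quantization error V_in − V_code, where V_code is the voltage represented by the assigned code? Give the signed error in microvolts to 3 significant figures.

Range is 4.29 V. LSB = 4.29 V / 2^15 ≈ 130.9 µV.
(1.0490888 − (0)) / LSB = 1.0490888 × 32768/4.29 = 8013.1799. Nearest integer: k = 8013.
Reconstructed level: 0 + 8013 × 4.29/32768 V = 1.0490652466 V.
V_in − V_code = 1.0490888 − (1.0490652466) = +23.6 µV.

+23.6 µV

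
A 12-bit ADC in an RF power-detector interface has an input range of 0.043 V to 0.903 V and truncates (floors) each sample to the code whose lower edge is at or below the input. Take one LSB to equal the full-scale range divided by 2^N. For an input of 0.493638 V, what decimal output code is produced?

The full-scale span is 0.903 − (0.043) = 0.86 V. LSB = 0.86 V / 2^12 ≈ 210.0 µV.
code = ⌊(V_in − V_min)/LSB⌋ = ⌊(V_in − V_min) × 2^12 / range⌋
     = ⌊(0.493638 − (0.043)) × 4096 / 0.86⌋ = ⌊0.450638 × 4096/0.86⌋
     = ⌊2146.294⌋ = 2146.

2146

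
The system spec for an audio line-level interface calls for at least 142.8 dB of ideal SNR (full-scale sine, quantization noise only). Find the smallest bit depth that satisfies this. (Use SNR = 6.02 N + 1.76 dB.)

24 bits

6.02 N + 1.76 ≥ 142.8 gives N ≥ 23.429, so the minimum integer is 24.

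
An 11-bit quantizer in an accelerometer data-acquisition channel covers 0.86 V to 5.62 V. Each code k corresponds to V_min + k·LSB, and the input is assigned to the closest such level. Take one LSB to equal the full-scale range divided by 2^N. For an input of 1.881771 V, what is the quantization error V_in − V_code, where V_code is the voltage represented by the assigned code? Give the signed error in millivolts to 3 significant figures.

−0.885 mV

Full-scale range = 5.62 V − (0.86 V) = 4.76 V. LSB = 4.76 V / 2^11 ≈ 2.324 mV.
(V_in − V_min)/LSB = (1.881771 − (0.86)) × 2048/4.76 = 439.6191 → nearest code k = 440.
Reconstructed level: 0.86 + 440 × 4.76/2048 V = 1.882656250 V.
V_in − V_code = 1.881771 − (1.882656250) = −0.885 mV.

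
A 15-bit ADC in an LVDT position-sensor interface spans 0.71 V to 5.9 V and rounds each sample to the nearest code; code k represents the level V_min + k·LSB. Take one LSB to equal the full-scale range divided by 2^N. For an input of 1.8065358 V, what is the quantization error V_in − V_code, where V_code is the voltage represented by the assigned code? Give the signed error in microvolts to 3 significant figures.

+27.9 µV

Span: 5.9 V − (0.71 V) = 5.19 V. LSB = 5.19 V / 2^15 ≈ 158.4 µV.
(V_in − V_min)/LSB = (1.8065358 − (0.71)) × 32768/5.19 = 6923.1763 → nearest code k = 6923.
Reconstructed level: 0.71 + 6923 × 5.19/32768 V = 1.8065078735 V.
V_in − V_code = 1.8065358 − (1.8065078735) = +27.9 µV.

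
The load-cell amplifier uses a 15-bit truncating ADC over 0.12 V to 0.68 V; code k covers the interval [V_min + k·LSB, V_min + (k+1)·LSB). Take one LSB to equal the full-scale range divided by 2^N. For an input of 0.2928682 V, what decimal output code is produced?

Range = 0.68 − (0.12) = 0.56 V. LSB = 0.56 V / 2^15 ≈ 17.09 µV.
V_in − V_min = 0.2928682 − (0.12) = 0.1728682 V.
Divide by LSB: 0.1728682 × 32768/0.56 = 10115.2592.
Truncating gives code 10115.

10115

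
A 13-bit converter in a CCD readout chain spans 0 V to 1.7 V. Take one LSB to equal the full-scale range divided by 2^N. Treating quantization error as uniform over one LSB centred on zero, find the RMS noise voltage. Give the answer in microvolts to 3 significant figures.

59.9 µV

V_FS = 1.7 V.
Step size = 1.7/8192 V = 207.52 µV.
RMS of a uniform error over width LSB is LSB/√12 = 59.9 µV.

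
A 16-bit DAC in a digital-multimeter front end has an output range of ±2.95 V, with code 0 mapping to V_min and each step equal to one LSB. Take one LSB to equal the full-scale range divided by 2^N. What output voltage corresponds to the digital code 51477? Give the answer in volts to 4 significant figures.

1.684 V

Span: 2.95 V − (-2.95 V) = 5.9 V. LSB = 5.9 V / 2^16.
Output = V_min + (51477/65536) × range = -2.95 + 0.785477 × 5.9 V
      = -2.95 V + 4.63431 V = 1.68431 V.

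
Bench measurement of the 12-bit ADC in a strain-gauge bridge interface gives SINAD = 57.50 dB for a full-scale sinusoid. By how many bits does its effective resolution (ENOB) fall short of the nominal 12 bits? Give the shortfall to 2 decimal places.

2.74 bits

ENOB = (SINAD − 1.76)/6.02 = (57.50 − 1.76)/6.02 = 9.2591 bits.
12 − 9.2591 = 2.74 bits below nominal.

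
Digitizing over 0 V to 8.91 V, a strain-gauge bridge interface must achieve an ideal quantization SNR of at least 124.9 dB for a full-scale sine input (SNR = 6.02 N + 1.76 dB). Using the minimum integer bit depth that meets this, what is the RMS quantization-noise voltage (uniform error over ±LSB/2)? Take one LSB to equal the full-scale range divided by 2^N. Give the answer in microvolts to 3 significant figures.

1.23 µV

Span = 8.91 V.
Required N = ⌈(124.9 − 1.76)/6.02⌉ = ⌈20.455⌉ = 21.
Step size = 8.91/2097152 V = 4.2486 µV.
V_rms = LSB/√12 = 1.23 µV.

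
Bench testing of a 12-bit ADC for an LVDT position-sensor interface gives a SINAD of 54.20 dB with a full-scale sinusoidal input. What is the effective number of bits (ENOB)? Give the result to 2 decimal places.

8.71 bits

(54.20 − 1.76) / 6.02 = 52.44/6.02 = 8.7110 effective bits.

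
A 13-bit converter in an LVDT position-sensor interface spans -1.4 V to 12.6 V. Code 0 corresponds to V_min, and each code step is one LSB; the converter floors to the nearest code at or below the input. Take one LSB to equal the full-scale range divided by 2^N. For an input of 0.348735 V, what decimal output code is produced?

The full-scale span is 12.6 − (-1.4) = 14 V. LSB = 14 V / 2^13 ≈ 1.709 mV.
V_in − V_min = 0.348735 − (-1.4) = 1.748735 V.
Divide by LSB: 1.748735 × 8192/14 = 1023.2598.
Truncating gives code 1023.

1023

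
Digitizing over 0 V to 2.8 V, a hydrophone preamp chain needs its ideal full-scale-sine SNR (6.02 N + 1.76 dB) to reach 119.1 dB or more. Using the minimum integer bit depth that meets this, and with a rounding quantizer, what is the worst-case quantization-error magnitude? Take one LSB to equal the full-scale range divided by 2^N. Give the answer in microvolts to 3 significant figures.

Full-scale range = 2.8 V.
6.02 N + 1.76 ≥ 119.1 gives N ≥ 19.492, so the minimum integer is 20.
LSB = 2.8 V / 2^20 = 2.6703 µV.
Max error for round-to-nearest is LSB/2 = 1.34 µV.

1.34 µV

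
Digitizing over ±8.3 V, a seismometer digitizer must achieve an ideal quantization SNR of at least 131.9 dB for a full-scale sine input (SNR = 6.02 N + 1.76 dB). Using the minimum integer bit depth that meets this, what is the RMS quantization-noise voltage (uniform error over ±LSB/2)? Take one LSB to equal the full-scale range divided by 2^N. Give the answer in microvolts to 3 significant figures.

1.14 µV

The full-scale span is 8.3 − (-8.3) = 16.6 V.
Solving 6.02 N ≥ 131.9 − 1.76: N ≥ 21.618. Round up → N = 22.
One LSB is 16.6 V / 4194304 = 3.9577 µV.
RMS noise = LSB/√12 = 1.14 µV.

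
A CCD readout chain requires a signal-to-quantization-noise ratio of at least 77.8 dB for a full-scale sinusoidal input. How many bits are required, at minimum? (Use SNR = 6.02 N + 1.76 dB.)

13 bits

Solving 6.02 N ≥ 77.8 − 1.76: N ≥ 12.631. Round up → N = 13.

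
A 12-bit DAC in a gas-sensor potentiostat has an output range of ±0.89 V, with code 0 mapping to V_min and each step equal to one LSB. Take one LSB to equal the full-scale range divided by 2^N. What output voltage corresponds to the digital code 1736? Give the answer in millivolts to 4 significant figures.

Span: 0.89 V − (-0.89 V) = 1.78 V. LSB = 1.78 V / 2^12.
V_out = -0.89 + 1736 × (1.78/4096) V
      = -0.89 + 0.754414 = -0.135586 V.

-135.6 mV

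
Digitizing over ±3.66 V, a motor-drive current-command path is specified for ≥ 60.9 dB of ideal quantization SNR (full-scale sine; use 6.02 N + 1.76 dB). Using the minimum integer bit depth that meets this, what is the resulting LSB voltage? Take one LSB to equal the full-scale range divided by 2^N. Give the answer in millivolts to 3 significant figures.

Range = 3.66 − (-3.66) = 7.32 V.
Required N = ⌈(60.9 − 1.76)/6.02⌉ = ⌈9.824⌉ = 10.
One LSB is 7.32 V / 1024 = 7.15 mV.

7.15 mV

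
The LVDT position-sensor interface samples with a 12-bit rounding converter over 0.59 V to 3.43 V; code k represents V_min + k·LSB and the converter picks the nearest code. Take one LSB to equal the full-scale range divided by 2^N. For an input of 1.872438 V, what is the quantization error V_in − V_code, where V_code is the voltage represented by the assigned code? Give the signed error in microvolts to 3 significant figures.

−277 µV

Range = 3.43 − (0.59) = 2.84 V. LSB = 2.84 V / 2^12 ≈ 0.6934 mV.
(V_in − V_min)/LSB = (1.872438 − (0.59)) × 4096/2.84 = 1849.6007 → nearest code k = 1850.
V_code = 0.59 + (1850/4096) × 2.84 = 1.872714844 V.
Error = V_in − V_code = 1.872438 − (1.872714844) = −277 µV.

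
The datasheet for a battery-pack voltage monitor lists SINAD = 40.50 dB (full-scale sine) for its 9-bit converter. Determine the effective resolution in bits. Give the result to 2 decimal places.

6.44 bits

ENOB = (40.50 − 1.76)/6.02 = 6.4352 bits.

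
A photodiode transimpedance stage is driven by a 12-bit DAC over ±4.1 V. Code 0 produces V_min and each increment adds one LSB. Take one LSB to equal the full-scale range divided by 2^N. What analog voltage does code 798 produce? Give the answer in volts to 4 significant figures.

-2.502 V

Range = 4.1 − (-4.1) = 8.2 V. LSB = 8.2 V / 2^12.
Output = V_min + (798/4096) × range = -4.1 + 0.194824 × 8.2 V
      = -4.1 + 1.59756 = -2.50244 V.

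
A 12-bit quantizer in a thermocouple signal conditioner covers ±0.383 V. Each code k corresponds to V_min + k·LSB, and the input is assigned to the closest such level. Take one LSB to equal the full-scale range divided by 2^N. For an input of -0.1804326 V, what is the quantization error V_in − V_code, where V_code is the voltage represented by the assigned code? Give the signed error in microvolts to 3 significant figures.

Full-scale range = 0.383 V − (-0.383 V) = 0.766 V. LSB = 0.766 V / 2^12 ≈ 187.0 µV.
(-0.1804326 − (-0.383)) / LSB = 0.2025674 × 4096/0.766 = 1083.1802. Nearest integer: k = 1083.
V_code = V_min + k × range/2^12 = -0.383 + 1083 × 0.766/4096 = -0.1804663086 V.
e = -0.1804326 − (-0.1804663086) = +33.7 µV.

+33.7 µV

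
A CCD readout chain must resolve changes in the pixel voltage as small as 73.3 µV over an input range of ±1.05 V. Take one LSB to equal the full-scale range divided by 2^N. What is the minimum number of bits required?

Range = 1.05 − (-1.05) = 2.1 V.
Need 2^N ≥ 2.1 V / 73.3 µV = 28650 → N_min = 15.

15 bits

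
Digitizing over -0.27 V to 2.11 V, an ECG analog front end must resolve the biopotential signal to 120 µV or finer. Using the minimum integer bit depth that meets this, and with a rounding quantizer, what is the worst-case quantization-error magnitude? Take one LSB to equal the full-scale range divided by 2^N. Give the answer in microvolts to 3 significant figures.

36.3 µV

The full-scale span is 2.11 − (-0.27) = 2.38 V.
Need 2^N ≥ 2.38 V / 120 µV = 19830 → N_min = 15.
One LSB is 2.38 V / 32768 = 72.632 µV.
Half an LSB is 36.3 µV.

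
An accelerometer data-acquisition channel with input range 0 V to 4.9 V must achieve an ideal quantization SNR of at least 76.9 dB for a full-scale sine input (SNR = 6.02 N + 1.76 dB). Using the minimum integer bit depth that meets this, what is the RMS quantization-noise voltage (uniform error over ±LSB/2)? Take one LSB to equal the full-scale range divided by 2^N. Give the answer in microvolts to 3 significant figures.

173 µV

Span = 4.9 V.
N ≥ (76.9 − 1.76)/6.02 = 12.482 → N_min = 13.
One LSB is 4.9 V / 8192 = 0.59814 mV.
σ_q = LSB/√12 = 0.59814 mV/3.4641 = 173 µV.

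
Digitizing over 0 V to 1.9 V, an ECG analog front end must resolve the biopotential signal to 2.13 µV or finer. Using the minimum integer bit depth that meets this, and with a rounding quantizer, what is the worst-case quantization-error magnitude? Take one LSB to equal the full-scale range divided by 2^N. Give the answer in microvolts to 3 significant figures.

Full-scale range = 1.9 V.
1.9 V / 2.13 µV = 892000. Since 2^19 = 524288 and 2^20 = 1048576, N = 20.
LSB = 1.9 V / 2^20 = 1.8120 µV.
Max error for round-to-nearest is LSB/2 = 0.906 µV.

0.906 µV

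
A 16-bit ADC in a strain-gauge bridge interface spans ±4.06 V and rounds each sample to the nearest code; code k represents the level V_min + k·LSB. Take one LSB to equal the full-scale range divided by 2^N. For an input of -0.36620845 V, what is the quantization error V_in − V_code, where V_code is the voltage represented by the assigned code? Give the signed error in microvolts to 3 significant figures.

Span: 4.06 V − (-4.06 V) = 8.12 V. LSB = 8.12 V / 2^16 ≈ 123.9 µV.
(V_in − V_min)/LSB = (-0.36620845 − (-4.06)) × 65536/8.12 = 29812.3551 → nearest code k = 29812.
Reconstructed level: -4.06 + 29812 × 8.12/65536 V = -0.36625244141 V.
e = -0.36620845 − (-0.36625244141) = +44.0 µV.

+44.0 µV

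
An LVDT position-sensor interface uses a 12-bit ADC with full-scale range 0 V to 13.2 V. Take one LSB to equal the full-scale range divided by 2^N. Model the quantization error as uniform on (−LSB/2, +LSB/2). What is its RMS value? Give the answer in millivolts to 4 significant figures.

0.9303 mV

V_FS = 13.2 V.
LSB = 13.2 V / 2^12 = 3.22266 mV.
σ_q = LSB/√12 = 3.22266 mV/3.4641 = 0.9303 mV.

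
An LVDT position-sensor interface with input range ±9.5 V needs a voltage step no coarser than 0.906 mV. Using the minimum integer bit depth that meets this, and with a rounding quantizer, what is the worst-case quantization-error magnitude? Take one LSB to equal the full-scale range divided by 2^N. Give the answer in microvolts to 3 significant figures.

290 µV

Span: 9.5 V − (-9.5 V) = 19 V.
19 V / 0.906 mV = 20970. Since 2^14 = 16384 and 2^15 = 32768, N = 15.
LSB = 19 V ÷ 2^15 = 19/32768 V = 0.57983 mV.
Half an LSB is 290 µV.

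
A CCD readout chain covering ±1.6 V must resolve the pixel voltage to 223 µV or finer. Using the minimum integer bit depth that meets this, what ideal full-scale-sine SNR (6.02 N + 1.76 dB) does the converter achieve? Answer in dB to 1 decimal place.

The full-scale span is 1.6 − (-1.6) = 3.2 V.
Required number of levels: 3.2/223 µV = 14350; smallest N with 2^N ≥ that is 14.
6.02(14) + 1.76 = 86.04 dB.

86.0 dB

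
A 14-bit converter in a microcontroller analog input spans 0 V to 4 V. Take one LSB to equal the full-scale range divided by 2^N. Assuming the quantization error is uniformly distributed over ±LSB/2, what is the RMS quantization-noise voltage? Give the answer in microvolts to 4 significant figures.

70.48 µV

Full-scale range = 4 V.
One LSB is 4 V / 16384 = 244.141 µV.
V_rms = LSB/√12 = 244.141 µV / √12 = 70.48 µV.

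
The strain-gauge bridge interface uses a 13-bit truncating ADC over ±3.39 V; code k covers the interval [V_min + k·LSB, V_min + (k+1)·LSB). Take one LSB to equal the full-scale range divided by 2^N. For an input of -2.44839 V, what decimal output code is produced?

Span: 3.39 V − (-3.39 V) = 6.78 V. LSB = 6.78 V / 2^13 ≈ 0.8276 mV.
V_in − V_min = -2.44839 − (-3.39) = 0.94161 V.
Divide by LSB: 0.94161 × 8192/6.78 = 1137.7093.
Truncating gives code 1137.

1137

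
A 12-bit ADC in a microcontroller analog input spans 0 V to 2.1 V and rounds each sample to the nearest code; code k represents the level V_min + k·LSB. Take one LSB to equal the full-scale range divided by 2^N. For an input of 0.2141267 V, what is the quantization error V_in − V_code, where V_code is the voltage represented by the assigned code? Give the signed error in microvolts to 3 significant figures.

Full-scale range = 2.1 V. LSB = 2.1 V / 2^12 ≈ 0.5127 mV.
(V_in − V_min)/LSB = (0.2141267 − (0)) × 4096/2.1 = 417.6490 → nearest code k = 418.
V_code = V_min + k × range/2^12 = 0 + 418 × 2.1/4096 = 0.2143066406 V.
V_in − V_code = 0.2141267 − (0.2143066406) = −180 µV.

−180 µV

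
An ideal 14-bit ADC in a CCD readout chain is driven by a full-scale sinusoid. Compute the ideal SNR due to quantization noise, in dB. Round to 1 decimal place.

6.02(14) + 1.76 = 84.28 + 1.76 = 86.04 dB.

86.0 dB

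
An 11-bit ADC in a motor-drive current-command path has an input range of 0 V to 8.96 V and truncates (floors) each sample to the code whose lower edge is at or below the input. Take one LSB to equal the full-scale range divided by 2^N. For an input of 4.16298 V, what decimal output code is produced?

Span = 8.96 V. LSB = 8.96 V / 2^11 ≈ 4.375 mV.
code = ⌊(V_in − V_min)/LSB⌋ = ⌊(V_in − V_min) × 2^11 / range⌋
     = ⌊(4.16298 − (0)) × 2048 / 8.96⌋ = ⌊4.16298 × 2048/8.96⌋
     = ⌊951.538⌋ = 951.

951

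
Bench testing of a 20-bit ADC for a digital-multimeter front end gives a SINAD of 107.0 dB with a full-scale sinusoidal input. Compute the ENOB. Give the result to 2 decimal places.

ENOB = (107.0 − 1.76)/6.02 = 17.4817 bits.

17.48 bits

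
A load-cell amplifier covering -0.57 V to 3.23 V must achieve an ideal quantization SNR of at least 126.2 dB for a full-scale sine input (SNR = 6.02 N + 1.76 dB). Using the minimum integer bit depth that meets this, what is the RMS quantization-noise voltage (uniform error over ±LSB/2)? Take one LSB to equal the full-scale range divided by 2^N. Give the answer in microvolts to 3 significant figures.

0.523 µV

Range = 3.23 − (-0.57) = 3.8 V.
N ≥ (126.2 − 1.76)/6.02 = 20.671 → N_min = 21.
LSB = 3.8 V ÷ 2^21 = 3.8/2097152 V = 1.8120 µV.
V_rms = LSB/√12 = 0.523 µV.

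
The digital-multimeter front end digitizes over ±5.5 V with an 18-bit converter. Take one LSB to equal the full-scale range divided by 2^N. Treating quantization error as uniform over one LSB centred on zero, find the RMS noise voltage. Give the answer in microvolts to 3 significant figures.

Range = 5.5 − (-5.5) = 11 V.
LSB = 11 V / 2^18 = 41.962 µV.
σ_q = LSB/√12 = 41.962 µV/3.4641 = 12.1 µV.

12.1 µV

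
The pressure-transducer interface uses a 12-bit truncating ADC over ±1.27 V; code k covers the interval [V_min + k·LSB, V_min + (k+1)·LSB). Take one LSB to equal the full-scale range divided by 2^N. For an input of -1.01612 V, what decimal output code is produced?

409

Full-scale range = 1.27 V − (-1.27 V) = 2.54 V. LSB = 2.54 V / 2^12 ≈ 0.6201 mV.
V_in − V_min = -1.01612 − (-1.27) = 0.25388 V.
Divide by LSB: 0.25388 × 4096/2.54 = 409.4065.
Truncating gives code 409.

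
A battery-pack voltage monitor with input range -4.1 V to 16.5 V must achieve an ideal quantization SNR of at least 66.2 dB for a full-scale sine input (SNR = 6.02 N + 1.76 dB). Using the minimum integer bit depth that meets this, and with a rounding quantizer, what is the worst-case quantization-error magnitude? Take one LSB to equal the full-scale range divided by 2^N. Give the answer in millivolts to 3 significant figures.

5.03 mV

The full-scale span is 16.5 − (-4.1) = 20.6 V.
Required N = ⌈(66.2 − 1.76)/6.02⌉ = ⌈10.704⌉ = 11.
LSB = 20.6 V / 2^11 = 10.059 mV.
Max error for round-to-nearest is LSB/2 = 5.03 mV.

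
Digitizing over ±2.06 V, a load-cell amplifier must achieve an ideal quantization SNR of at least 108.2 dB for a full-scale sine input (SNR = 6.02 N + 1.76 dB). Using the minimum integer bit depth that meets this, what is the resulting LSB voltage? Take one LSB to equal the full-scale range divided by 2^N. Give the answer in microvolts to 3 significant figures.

15.7 µV

Range = 2.06 − (-2.06) = 4.12 V.
Solving 6.02 N ≥ 108.2 − 1.76: N ≥ 17.681. Round up → N = 18.
LSB = 4.12 V / 2^18 = 15.7 µV.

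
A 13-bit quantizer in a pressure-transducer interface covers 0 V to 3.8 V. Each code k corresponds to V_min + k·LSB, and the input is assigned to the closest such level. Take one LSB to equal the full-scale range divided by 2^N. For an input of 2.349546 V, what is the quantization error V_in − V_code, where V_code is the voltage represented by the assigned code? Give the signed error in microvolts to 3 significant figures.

Full-scale range = 3.8 V. LSB = 3.8 V / 2^13 ≈ 463.9 µV.
Position in LSBs: (2.349546 − (0)) × 8192/3.8 = 5065.1265; rounding gives k = 5065.
V_code = V_min + k × range/2^13 = 0 + 5065 × 3.8/8192 = 2.349487305 V.
V_in − V_code = 2.349546 − (2.349487305) = +58.7 µV.

+58.7 µV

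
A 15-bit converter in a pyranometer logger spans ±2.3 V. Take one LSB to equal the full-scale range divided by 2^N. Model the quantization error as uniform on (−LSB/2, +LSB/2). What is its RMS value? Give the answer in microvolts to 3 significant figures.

40.5 µV

Range = 2.3 − (-2.3) = 4.6 V.
LSB = 4.6 V / 2^15 = 140.38 µV.
σ_q = LSB/√12 = 140.38 µV/3.4641 = 40.5 µV.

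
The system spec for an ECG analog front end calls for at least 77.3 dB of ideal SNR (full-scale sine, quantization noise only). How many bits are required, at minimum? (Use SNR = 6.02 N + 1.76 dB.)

13 bits

6.02 N + 1.76 ≥ 77.3 gives N ≥ 12.548, so the minimum integer is 13.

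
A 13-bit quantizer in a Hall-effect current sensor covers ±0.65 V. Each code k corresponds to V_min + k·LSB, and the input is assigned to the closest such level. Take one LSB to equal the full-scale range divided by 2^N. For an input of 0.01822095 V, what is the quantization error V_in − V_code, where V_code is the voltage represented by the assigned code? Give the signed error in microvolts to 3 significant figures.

−28.6 µV

Range = 0.65 − (-0.65) = 1.3 V. LSB = 1.3 V / 2^13 ≈ 158.7 µV.
(0.01822095 − (-0.65)) / LSB = 0.66822095 × 8192/1.3 = 4210.8200. Nearest integer: k = 4211.
V_code = V_min + k × range/2^13 = -0.65 + 4211 × 1.3/8192 = 0.01824951172 V.
V_in − V_code = 0.01822095 − (0.01824951172) = −28.6 µV.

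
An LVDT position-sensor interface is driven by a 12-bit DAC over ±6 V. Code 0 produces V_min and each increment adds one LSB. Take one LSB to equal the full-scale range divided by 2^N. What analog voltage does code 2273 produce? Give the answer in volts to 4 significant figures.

0.6592 V

The full-scale span is 6 − (-6) = 12 V. LSB = 12 V / 2^12.
V_out = V_min + code × LSB = -6 V + 2273 × 12 V / 4096
      = -6 V + 6.65918 V = 0.659180 V.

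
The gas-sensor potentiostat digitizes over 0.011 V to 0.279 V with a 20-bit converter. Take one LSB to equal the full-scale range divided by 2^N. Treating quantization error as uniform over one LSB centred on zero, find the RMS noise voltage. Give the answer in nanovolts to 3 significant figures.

73.8 nV

Span: 0.279 V − (0.011 V) = 0.268 V.
One LSB is 0.268 V / 1048576 = 255.58 nV.
For a uniform distribution on [−LSB/2, +LSB/2], V_rms = LSB/√12 = 255.58 nV/3.4641 = 73.8 nV.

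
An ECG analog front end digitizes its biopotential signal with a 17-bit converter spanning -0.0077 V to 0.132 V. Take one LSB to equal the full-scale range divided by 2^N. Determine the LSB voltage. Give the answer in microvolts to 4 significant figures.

The full-scale span is 0.132 − (-0.0077) = 0.1397 V.
There are 2^17 = 131072 steps.
LSB = 0.1397 V / 2^17 = 1.066 µV.

1.066 µV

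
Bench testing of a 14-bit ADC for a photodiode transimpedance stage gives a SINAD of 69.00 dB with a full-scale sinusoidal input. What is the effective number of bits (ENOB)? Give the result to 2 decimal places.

ENOB = (SINAD − 1.76) / 6.02 = (69.00 − 1.76) / 6.02 = 67.24 / 6.02 = 11.1694.

11.17 bits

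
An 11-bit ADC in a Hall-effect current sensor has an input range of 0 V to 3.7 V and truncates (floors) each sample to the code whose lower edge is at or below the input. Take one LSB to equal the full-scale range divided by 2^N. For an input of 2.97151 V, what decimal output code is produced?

1644

V_FS = 3.7 V. LSB = 3.7 V / 2^11 ≈ 1.807 mV.
V_in − V_min = 2.97151 − (0) = 2.97151 V.
Divide by LSB: 2.97151 × 2048/3.7 = 1644.7709.
Truncating gives code 1644.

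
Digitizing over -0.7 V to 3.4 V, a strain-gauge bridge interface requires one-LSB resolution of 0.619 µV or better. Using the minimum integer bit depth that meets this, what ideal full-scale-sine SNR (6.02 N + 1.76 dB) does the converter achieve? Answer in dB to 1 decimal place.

The full-scale span is 3.4 − (-0.7) = 4.1 V.
Levels needed ≥ 4.1/0.619 µV = 6.624e6. 2^23 = 8388608 suffices, so N_min = 23.
6.02(23) + 1.76 = 140.22 dB.

140.2 dB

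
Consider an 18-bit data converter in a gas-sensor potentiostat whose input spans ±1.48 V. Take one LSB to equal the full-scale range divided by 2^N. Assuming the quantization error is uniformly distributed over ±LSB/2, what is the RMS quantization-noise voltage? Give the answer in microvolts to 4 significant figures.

The full-scale span is 1.48 − (-1.48) = 2.96 V.
Step size = 2.96/262144 V = 11.2915 µV.
σ_q = LSB/√12 = 11.2915 µV/3.4641 = 3.260 µV.

3.260 µV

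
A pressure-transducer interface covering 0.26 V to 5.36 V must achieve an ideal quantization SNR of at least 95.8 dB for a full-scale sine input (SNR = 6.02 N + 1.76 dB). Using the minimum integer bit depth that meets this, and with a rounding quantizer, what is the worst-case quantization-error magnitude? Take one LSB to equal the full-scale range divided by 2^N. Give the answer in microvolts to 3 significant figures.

38.9 µV

Span: 5.36 V − (0.26 V) = 5.1 V.
Required N = ⌈(95.8 − 1.76)/6.02⌉ = ⌈15.621⌉ = 16.
LSB = 5.1 V ÷ 2^16 = 5.1/65536 V = 77.820 µV.
Max error for round-to-nearest is LSB/2 = 38.9 µV.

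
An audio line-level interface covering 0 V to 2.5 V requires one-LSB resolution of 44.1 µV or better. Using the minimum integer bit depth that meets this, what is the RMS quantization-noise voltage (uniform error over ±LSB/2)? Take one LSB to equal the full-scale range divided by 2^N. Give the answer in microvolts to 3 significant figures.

11.0 µV

Full-scale range = 2.5 V.
Levels needed ≥ 2.5/44.1 µV = 56690. 2^16 = 65536 suffices, so N_min = 16.
LSB = 2.5 V / 2^16 = 38.147 µV.
RMS noise = LSB/√12 = 11.0 µV.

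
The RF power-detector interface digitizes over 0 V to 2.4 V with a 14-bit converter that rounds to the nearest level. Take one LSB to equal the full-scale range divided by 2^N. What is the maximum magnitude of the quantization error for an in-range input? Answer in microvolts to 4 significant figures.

73.24 µV

V_FS = 2.4 V.
LSB = 2.4 V ÷ 2^14 = 2.4/16384 V = 146.484 µV.
Worst-case error for round-to-nearest is half an LSB: 73.24 µV.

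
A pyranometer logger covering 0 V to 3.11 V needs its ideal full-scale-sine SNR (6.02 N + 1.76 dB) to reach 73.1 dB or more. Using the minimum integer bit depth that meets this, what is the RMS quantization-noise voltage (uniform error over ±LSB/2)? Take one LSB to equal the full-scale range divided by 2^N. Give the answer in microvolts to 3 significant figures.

219 µV

Range is 3.11 V.
6.02 N + 1.76 ≥ 73.1 gives N ≥ 11.850, so the minimum integer is 12.
LSB = 3.11 V ÷ 2^12 = 3.11/4096 V = 0.75928 mV.
RMS noise = LSB/√12 = 219 µV.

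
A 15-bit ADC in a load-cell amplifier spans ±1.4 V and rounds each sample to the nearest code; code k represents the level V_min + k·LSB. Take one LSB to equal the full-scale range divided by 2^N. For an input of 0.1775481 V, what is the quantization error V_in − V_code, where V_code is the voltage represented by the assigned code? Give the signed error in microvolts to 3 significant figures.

−15.4 µV

Span: 1.4 V − (-1.4 V) = 2.8 V. LSB = 2.8 V / 2^15 ≈ 85.45 µV.
(0.1775481 − (-1.4)) / LSB = 1.5775481 × 32768/2.8 = 18461.8201. Nearest integer: k = 18462.
Reconstructed level: -1.4 + 18462 × 2.8/32768 V = 0.17756347656 V.
e = 0.1775481 − (0.17756347656) = −15.4 µV.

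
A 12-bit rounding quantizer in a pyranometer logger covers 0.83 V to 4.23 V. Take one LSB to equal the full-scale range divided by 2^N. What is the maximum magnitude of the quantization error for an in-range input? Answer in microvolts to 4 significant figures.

Span: 4.23 V − (0.83 V) = 3.4 V.
One LSB is 3.4 V / 4096 = 0.830078 mV.
A rounding quantizer has |error| ≤ LSB/2 = 415.0 µV.

415.0 µV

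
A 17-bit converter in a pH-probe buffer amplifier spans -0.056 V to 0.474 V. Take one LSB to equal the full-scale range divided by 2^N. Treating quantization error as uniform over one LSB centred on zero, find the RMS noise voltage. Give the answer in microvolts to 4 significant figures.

Span: 0.474 V − (-0.056 V) = 0.53 V.
Step size = 0.53/131072 V = 4.04358 µV.
For a uniform distribution on [−LSB/2, +LSB/2], V_rms = LSB/√12 = 4.04358 µV/3.4641 = 1.167 µV.

1.167 µV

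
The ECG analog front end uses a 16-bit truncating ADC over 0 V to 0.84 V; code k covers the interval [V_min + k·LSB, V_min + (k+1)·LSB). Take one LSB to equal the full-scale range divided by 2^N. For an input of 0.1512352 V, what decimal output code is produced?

Range is 0.84 V. LSB = 0.84 V / 2^16 ≈ 12.82 µV.
V_in − V_min = 0.1512352 − (0) = 0.1512352 V.
Divide by LSB: 0.1512352 × 65536/0.84 = 11799.2263.
Truncating gives code 11799.

11799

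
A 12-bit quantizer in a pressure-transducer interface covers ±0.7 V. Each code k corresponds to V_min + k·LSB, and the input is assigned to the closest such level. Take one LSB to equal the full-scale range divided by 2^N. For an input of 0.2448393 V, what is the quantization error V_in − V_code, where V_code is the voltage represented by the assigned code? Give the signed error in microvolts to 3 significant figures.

+113 µV

The full-scale span is 0.7 − (-0.7) = 1.4 V. LSB = 1.4 V / 2^12 ≈ 341.8 µV.
Position in LSBs: (0.2448393 − (-0.7)) × 4096/1.4 = 2764.3298; rounding gives k = 2764.
V_code = -0.7 + (2764/4096) × 1.4 = 0.2447265625 V.
e = 0.2448393 − (0.2447265625) = +113 µV.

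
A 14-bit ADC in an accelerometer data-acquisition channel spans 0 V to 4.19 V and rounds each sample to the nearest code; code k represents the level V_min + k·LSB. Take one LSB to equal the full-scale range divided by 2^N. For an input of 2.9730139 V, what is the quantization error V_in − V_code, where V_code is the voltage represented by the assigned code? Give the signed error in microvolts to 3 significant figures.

+67.7 µV

Span = 4.19 V. LSB = 4.19 V / 2^14 ≈ 255.7 µV.
(V_in − V_min)/LSB = (2.9730139 − (0)) × 16384/4.19 = 11625.2649 → nearest code k = 11625.
V_code = 0 + (11625/16384) × 4.19 = 2.9729461670 V.
Error = V_in − V_code = 2.9730139 − (2.9729461670) = +67.7 µV.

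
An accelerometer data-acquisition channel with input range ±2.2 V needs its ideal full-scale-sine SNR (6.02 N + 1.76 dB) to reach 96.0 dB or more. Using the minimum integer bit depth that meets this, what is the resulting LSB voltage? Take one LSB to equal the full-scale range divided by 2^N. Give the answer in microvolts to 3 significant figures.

Full-scale range = 2.2 V − (-2.2 V) = 4.4 V.
Solving 6.02 N ≥ 96.0 − 1.76: N ≥ 15.654. Round up → N = 16.
Step size = 4.4/65536 V = 67.1 µV.

67.1 µV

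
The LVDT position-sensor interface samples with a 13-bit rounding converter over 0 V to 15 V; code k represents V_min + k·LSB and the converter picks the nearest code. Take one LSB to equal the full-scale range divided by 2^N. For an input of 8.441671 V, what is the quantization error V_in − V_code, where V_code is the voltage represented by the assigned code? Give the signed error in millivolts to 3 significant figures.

+0.509 mV

Full-scale range = 15 V. LSB = 15 V / 2^13 ≈ 1.831 mV.
(V_in − V_min)/LSB = (8.441671 − (0)) × 8192/15 = 4610.2779 → nearest code k = 4610.
V_code = V_min + k × range/2^13 = 0 + 4610 × 15/8192 = 8.441162109 V.
Error = V_in − V_code = 8.441671 − (8.441162109) = +0.509 mV.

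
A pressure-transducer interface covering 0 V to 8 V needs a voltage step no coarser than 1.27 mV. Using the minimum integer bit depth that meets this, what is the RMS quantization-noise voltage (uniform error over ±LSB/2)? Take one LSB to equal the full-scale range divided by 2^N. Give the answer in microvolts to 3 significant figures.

282 µV

Span = 8 V.
Levels needed ≥ 8/1.27 mV = 6299. 2^13 = 8192 suffices, so N_min = 13.
LSB = 8 V ÷ 2^13 = 8/8192 V = 0.97656 mV.
V_rms = LSB/√12 = 282 µV.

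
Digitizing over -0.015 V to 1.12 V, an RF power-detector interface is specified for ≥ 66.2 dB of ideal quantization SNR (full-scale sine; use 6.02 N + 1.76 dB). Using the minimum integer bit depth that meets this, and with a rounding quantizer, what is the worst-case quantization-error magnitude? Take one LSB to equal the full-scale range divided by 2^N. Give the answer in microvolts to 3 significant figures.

The full-scale span is 1.12 − (-0.015) = 1.135 V.
Solving 6.02 N ≥ 66.2 − 1.76: N ≥ 10.704. Round up → N = 11.
LSB = 1.135 V ÷ 2^11 = 1.135/2048 V = 0.55420 mV.
Max error for round-to-nearest is LSB/2 = 277 µV.

277 µV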